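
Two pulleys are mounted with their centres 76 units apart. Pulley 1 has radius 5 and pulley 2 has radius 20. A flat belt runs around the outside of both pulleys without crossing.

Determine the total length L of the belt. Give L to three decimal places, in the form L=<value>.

L=233.510

open belt: β = asin((r2−r1)/C) = asin(15/76) = 11.3831°
wrap1 = π − 2β = 157.2338°
wrap2 = π + 2β = 202.7662°
tangent length = C·cosβ = 74.5050
L = r1·wrap1 + r2·wrap2 + 2·C·cosβ = 5·2.7442 + 20·3.5389 + 2·74.5050 = 233.5101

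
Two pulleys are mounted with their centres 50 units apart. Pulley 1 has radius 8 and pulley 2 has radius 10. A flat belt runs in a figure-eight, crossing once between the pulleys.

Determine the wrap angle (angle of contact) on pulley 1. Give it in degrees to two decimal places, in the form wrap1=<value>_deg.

wrap1=222.20_deg

crossed belt: β = asin((r1+r2)/C) = asin(18/50) = 21.1002°
wrap1 = wrap2 = π + 2β = 222.2004°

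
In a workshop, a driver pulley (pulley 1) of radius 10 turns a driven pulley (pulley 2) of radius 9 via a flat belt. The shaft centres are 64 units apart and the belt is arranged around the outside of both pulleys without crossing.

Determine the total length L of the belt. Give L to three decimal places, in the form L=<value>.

open belt: β = asin((r2−r1)/C) = asin(-1/64) = -0.8953°
wrap1 = π − 2β = 181.7906°
wrap2 = π + 2β = 178.2094°
tangent length = C·cosβ = 63.9922
L = r1·wrap1 + r2·wrap2 + 2·C·cosβ = 10·3.1728 + 9·3.1103 + 2·63.9922 = 187.7059

L=187.706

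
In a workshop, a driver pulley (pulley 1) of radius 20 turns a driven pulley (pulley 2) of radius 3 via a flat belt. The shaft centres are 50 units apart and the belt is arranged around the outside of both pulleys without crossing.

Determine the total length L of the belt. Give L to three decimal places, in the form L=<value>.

open belt: β = asin((r2−r1)/C) = asin(-17/50) = -19.8769°
wrap1 = π − 2β = 219.7537°
wrap2 = π + 2β = 140.2463°
tangent length = C·cosβ = 47.0213
L = r1·wrap1 + r2·wrap2 + 2·C·cosβ = 20·3.8354 + 3·2.4478 + 2·47.0213 = 178.0943

L=178.094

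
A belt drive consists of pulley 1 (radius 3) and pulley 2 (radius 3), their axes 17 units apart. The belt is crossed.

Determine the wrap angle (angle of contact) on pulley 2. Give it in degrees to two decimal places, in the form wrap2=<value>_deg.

wrap2=221.33_deg

crossed belt: β = asin((r1+r2)/C) = asin(6/17) = 20.6673°
wrap1 = wrap2 = π + 2β = 221.3346°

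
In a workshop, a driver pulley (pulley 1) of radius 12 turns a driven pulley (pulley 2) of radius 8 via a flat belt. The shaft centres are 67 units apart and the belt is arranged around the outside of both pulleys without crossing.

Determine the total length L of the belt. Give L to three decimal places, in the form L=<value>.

open belt: β = asin((r2−r1)/C) = asin(-4/67) = -3.4227°
wrap1 = π − 2β = 186.8454°
wrap2 = π + 2β = 173.1546°
tangent length = C·cosβ = 66.8805
L = r1·wrap1 + r2·wrap2 + 2·C·cosβ = 12·3.2611 + 8·3.0221 + 2·66.8805 = 197.0707

L=197.071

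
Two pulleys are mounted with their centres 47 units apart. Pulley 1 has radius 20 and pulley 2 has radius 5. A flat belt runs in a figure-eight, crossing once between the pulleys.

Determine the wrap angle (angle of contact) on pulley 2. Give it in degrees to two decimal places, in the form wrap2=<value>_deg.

crossed belt: β = asin((r1+r2)/C) = asin(25/47) = 32.1349°
wrap1 = wrap2 = π + 2β = 244.2699°

wrap2=244.27_deg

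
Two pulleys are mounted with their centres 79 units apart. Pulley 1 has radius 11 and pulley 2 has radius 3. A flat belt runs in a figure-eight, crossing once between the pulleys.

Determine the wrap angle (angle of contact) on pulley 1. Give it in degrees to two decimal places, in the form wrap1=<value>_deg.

crossed belt: β = asin((r1+r2)/C) = asin(14/79) = 10.2076°
wrap1 = wrap2 = π + 2β = 200.4152°

wrap1=200.42_deg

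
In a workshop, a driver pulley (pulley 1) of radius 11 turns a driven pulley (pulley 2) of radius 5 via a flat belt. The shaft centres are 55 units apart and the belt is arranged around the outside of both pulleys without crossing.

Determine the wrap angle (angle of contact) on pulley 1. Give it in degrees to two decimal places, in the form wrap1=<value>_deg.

wrap1=192.53_deg

open belt: β = asin((r2−r1)/C) = asin(-6/55) = -6.2629°
wrap1 = π − 2β = 192.5258°
wrap2 = π + 2β = 167.4742°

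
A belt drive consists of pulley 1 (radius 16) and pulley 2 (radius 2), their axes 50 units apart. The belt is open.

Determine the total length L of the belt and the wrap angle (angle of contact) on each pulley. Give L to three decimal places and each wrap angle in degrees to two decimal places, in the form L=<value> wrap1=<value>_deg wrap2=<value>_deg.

L=160.495 wrap1=212.52_deg wrap2=147.48_deg

open belt: β = asin((r2−r1)/C) = asin(-14/50) = -16.2602°
wrap1 = π − 2β = 212.5204°
wrap2 = π + 2β = 147.4796°
tangent length = C·cosβ = 48.0000
L = r1·wrap1 + r2·wrap2 + 2·C·cosβ = 16·3.7092 + 2·2.5740 + 2·48.0000 = 160.4949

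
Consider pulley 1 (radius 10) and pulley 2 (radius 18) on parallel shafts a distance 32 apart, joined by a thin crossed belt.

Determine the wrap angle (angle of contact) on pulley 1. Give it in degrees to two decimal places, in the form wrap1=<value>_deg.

crossed belt: β = asin((r1+r2)/C) = asin(28/32) = 61.0450°
wrap1 = wrap2 = π + 2β = 302.0900°

wrap1=302.09_deg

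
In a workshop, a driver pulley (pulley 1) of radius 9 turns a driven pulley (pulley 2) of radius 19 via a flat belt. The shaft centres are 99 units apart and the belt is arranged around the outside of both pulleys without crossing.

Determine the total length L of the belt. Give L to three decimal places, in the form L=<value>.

L=286.976

open belt: β = asin((r2−r1)/C) = asin(10/99) = 5.7973°
wrap1 = π − 2β = 168.4053°
wrap2 = π + 2β = 191.5947°
tangent length = C·cosβ = 98.4937
L = r1·wrap1 + r2·wrap2 + 2·C·cosβ = 9·2.9392 + 19·3.3440 + 2·98.4937 = 286.9756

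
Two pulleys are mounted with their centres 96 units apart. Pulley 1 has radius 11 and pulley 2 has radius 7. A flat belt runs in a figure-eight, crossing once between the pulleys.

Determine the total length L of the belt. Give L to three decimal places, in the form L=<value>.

L=251.934

crossed belt: β = asin((r1+r2)/C) = asin(18/96) = 10.8069°
wrap1 = wrap2 = π + 2β = 201.6138°
tangent length = C·cosβ = 94.2974
L = (r1+r2)·wrap + 2·C·cosβ = 18·3.5188 + 2·94.2974 = 251.9337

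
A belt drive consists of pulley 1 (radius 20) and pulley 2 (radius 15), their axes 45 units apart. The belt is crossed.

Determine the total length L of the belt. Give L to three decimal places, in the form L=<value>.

crossed belt: β = asin((r1+r2)/C) = asin(35/45) = 51.0576°
wrap1 = wrap2 = π + 2β = 282.1151°
tangent length = C·cosβ = 28.2843
L = (r1+r2)·wrap + 2·C·cosβ = 35·4.9238 + 2·28.2843 = 228.9029

L=228.903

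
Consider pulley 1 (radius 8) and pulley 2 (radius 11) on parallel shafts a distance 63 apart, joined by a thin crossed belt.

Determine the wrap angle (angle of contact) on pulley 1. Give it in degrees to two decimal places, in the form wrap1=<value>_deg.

crossed belt: β = asin((r1+r2)/C) = asin(19/63) = 17.5530°
wrap1 = wrap2 = π + 2β = 215.1059°

wrap1=215.11_deg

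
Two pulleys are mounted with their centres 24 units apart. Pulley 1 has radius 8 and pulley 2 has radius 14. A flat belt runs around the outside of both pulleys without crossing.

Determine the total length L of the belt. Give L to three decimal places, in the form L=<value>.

L=118.623

open belt: β = asin((r2−r1)/C) = asin(6/24) = 14.4775°
wrap1 = π − 2β = 151.0450°
wrap2 = π + 2β = 208.9550°
tangent length = C·cosβ = 23.2379
L = r1·wrap1 + r2·wrap2 + 2·C·cosβ = 8·2.6362 + 14·3.6470 + 2·23.2379 = 118.6230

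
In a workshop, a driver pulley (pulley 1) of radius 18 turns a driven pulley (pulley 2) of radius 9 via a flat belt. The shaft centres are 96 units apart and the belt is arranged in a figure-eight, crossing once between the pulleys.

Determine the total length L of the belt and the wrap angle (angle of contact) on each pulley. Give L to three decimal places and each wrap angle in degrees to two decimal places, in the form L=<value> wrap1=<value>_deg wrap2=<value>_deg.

crossed belt: β = asin((r1+r2)/C) = asin(27/96) = 16.3348°
wrap1 = wrap2 = π + 2β = 212.6696°
tangent length = C·cosβ = 92.1249
L = (r1+r2)·wrap + 2·C·cosβ = 27·3.7118 + 2·92.1249 = 284.4680

L=284.468 wrap1=212.67_deg wrap2=212.67_deg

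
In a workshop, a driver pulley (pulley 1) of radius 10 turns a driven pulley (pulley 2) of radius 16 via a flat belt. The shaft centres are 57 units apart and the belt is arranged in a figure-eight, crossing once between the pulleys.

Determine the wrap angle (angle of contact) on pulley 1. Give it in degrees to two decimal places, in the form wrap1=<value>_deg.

wrap1=234.28_deg

crossed belt: β = asin((r1+r2)/C) = asin(26/57) = 27.1383°
wrap1 = wrap2 = π + 2β = 234.2767°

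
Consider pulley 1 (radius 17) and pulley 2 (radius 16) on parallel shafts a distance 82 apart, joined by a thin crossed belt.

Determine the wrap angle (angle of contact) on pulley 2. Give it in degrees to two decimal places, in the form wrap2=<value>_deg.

wrap2=227.46_deg

crossed belt: β = asin((r1+r2)/C) = asin(33/82) = 23.7307°
wrap1 = wrap2 = π + 2β = 227.4615°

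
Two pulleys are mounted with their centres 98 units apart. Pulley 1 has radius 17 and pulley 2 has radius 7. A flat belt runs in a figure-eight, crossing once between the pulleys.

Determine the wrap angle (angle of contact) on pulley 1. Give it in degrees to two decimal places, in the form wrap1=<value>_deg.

wrap1=208.35_deg

crossed belt: β = asin((r1+r2)/C) = asin(24/98) = 14.1758°
wrap1 = wrap2 = π + 2β = 208.3516°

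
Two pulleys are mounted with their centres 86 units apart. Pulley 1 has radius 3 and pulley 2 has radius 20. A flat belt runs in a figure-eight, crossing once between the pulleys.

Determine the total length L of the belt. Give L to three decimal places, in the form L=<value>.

L=250.445

crossed belt: β = asin((r1+r2)/C) = asin(23/86) = 15.5121°
wrap1 = wrap2 = π + 2β = 211.0242°
tangent length = C·cosβ = 82.8674
L = (r1+r2)·wrap + 2·C·cosβ = 23·3.6831 + 2·82.8674 = 250.4453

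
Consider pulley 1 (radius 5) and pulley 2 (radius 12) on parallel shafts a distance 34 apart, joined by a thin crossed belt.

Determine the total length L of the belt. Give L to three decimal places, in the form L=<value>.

crossed belt: β = asin((r1+r2)/C) = asin(17/34) = 30.0000°
wrap1 = wrap2 = π + 2β = 240.0000°
tangent length = C·cosβ = 29.4449
L = (r1+r2)·wrap + 2·C·cosβ = 17·4.1888 + 2·29.4449 = 130.0992

L=130.099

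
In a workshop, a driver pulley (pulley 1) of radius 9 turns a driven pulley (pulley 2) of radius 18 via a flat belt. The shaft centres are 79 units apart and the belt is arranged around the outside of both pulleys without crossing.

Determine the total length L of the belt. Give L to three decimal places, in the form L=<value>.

L=243.849

open belt: β = asin((r2−r1)/C) = asin(9/79) = 6.5416°
wrap1 = π − 2β = 166.9169°
wrap2 = π + 2β = 193.0831°
tangent length = C·cosβ = 78.4857
L = r1·wrap1 + r2·wrap2 + 2·C·cosβ = 9·2.9132 + 18·3.3699 + 2·78.4857 = 243.8494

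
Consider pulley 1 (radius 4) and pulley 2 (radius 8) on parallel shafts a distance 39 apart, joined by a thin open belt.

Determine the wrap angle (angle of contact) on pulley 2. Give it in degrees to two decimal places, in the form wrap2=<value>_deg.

wrap2=191.77_deg

open belt: β = asin((r2−r1)/C) = asin(4/39) = 5.8868°
wrap1 = π − 2β = 168.2263°
wrap2 = π + 2β = 191.7737°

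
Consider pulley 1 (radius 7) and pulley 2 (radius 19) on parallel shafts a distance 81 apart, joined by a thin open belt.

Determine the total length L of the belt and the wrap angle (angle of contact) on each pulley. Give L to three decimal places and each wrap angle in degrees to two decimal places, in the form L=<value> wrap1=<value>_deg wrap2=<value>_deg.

L=245.462 wrap1=162.96_deg wrap2=197.04_deg

open belt: β = asin((r2−r1)/C) = asin(12/81) = 8.5196°
wrap1 = π − 2β = 162.9608°
wrap2 = π + 2β = 197.0392°
tangent length = C·cosβ = 80.1062
L = r1·wrap1 + r2·wrap2 + 2·C·cosβ = 7·2.8442 + 19·3.4390 + 2·80.1062 = 245.4625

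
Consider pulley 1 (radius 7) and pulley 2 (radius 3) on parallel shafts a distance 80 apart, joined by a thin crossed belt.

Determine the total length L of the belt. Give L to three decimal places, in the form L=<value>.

L=192.668

crossed belt: β = asin((r1+r2)/C) = asin(10/80) = 7.1808°
wrap1 = wrap2 = π + 2β = 194.3615°
tangent length = C·cosβ = 79.3725
L = (r1+r2)·wrap + 2·C·cosβ = 10·3.3922 + 2·79.3725 = 192.6676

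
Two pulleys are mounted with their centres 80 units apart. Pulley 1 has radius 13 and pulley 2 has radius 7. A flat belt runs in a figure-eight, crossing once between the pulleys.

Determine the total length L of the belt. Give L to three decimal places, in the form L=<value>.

crossed belt: β = asin((r1+r2)/C) = asin(20/80) = 14.4775°
wrap1 = wrap2 = π + 2β = 208.9550°
tangent length = C·cosβ = 77.4597
L = (r1+r2)·wrap + 2·C·cosβ = 20·3.6470 + 2·77.4597 = 227.8584

L=227.858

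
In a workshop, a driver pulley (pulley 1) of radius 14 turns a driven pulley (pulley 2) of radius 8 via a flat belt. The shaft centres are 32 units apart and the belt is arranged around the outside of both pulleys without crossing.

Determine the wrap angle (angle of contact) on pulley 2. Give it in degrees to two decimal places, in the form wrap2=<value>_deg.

wrap2=158.39_deg

open belt: β = asin((r2−r1)/C) = asin(-6/32) = -10.8069°
wrap1 = π − 2β = 201.6138°
wrap2 = π + 2β = 158.3862°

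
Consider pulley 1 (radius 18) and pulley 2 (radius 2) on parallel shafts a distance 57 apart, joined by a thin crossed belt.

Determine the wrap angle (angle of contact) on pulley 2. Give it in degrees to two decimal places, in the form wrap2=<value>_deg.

wrap2=221.08_deg

crossed belt: β = asin((r1+r2)/C) = asin(20/57) = 20.5410°
wrap1 = wrap2 = π + 2β = 221.0820°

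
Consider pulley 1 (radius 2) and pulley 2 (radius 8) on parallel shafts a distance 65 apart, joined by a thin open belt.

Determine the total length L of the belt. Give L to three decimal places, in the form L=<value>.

open belt: β = asin((r2−r1)/C) = asin(6/65) = 5.2964°
wrap1 = π − 2β = 169.4072°
wrap2 = π + 2β = 190.5928°
tangent length = C·cosβ = 64.7225
L = r1·wrap1 + r2·wrap2 + 2·C·cosβ = 2·2.9567 + 8·3.3265 + 2·64.7225 = 161.9702

L=161.970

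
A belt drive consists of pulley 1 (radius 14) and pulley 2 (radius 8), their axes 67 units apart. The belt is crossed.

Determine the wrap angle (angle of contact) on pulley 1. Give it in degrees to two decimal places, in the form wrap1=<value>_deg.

crossed belt: β = asin((r1+r2)/C) = asin(22/67) = 19.1692°
wrap1 = wrap2 = π + 2β = 218.3383°

wrap1=218.34_deg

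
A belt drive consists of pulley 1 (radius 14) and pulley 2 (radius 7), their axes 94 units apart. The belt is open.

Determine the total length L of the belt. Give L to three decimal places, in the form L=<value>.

L=254.495

open belt: β = asin((r2−r1)/C) = asin(-7/94) = -4.2707°
wrap1 = π − 2β = 188.5413°
wrap2 = π + 2β = 171.4587°
tangent length = C·cosβ = 93.7390
L = r1·wrap1 + r2·wrap2 + 2·C·cosβ = 14·3.2907 + 7·2.9925 + 2·93.7390 = 254.4950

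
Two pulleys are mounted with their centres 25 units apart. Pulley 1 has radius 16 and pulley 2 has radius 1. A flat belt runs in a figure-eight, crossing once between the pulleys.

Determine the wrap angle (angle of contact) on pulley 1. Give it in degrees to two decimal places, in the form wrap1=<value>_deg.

wrap1=265.69_deg

crossed belt: β = asin((r1+r2)/C) = asin(17/25) = 42.8436°
wrap1 = wrap2 = π + 2β = 265.6873°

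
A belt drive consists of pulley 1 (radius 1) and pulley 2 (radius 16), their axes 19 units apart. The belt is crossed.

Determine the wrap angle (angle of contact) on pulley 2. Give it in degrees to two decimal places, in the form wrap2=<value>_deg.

wrap2=306.95_deg

crossed belt: β = asin((r1+r2)/C) = asin(17/19) = 63.4746°
wrap1 = wrap2 = π + 2β = 306.9493°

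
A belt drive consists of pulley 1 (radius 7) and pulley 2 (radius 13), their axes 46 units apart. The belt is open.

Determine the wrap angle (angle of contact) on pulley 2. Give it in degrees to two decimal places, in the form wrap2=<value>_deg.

wrap2=194.99_deg

open belt: β = asin((r2−r1)/C) = asin(6/46) = 7.4947°
wrap1 = π − 2β = 165.0106°
wrap2 = π + 2β = 194.9894°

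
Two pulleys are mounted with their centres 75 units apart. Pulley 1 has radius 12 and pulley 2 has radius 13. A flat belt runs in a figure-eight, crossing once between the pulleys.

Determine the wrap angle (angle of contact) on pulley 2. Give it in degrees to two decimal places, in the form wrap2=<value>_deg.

crossed belt: β = asin((r1+r2)/C) = asin(25/75) = 19.4712°
wrap1 = wrap2 = π + 2β = 218.9424°

wrap2=218.94_deg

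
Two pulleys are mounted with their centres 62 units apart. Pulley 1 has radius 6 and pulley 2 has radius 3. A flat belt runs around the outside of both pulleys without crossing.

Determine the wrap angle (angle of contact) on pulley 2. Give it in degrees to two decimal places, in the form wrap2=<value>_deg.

open belt: β = asin((r2−r1)/C) = asin(-3/62) = -2.7735°
wrap1 = π − 2β = 185.5469°
wrap2 = π + 2β = 174.4531°

wrap2=174.45_deg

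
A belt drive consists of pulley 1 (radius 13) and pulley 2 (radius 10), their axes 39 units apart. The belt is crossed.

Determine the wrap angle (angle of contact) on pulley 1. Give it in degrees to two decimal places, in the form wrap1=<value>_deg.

wrap1=252.28_deg

crossed belt: β = asin((r1+r2)/C) = asin(23/39) = 36.1388°
wrap1 = wrap2 = π + 2β = 252.2776°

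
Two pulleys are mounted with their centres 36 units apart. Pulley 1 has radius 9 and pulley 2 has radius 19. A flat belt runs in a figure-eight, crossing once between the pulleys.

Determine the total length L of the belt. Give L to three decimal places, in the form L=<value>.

crossed belt: β = asin((r1+r2)/C) = asin(28/36) = 51.0576°
wrap1 = wrap2 = π + 2β = 282.1151°
tangent length = C·cosβ = 22.6274
L = (r1+r2)·wrap + 2·C·cosβ = 28·4.9238 + 2·22.6274 = 183.1223

L=183.122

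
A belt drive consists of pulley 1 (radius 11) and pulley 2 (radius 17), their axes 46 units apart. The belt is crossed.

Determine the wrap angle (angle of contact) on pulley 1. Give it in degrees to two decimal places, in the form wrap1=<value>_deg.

crossed belt: β = asin((r1+r2)/C) = asin(28/46) = 37.4952°
wrap1 = wrap2 = π + 2β = 254.9905°

wrap1=254.99_deg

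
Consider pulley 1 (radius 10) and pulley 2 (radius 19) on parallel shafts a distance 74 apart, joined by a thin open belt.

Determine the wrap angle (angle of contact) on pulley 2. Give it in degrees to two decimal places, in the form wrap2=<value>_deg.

wrap2=193.97_deg

open belt: β = asin((r2−r1)/C) = asin(9/74) = 6.9857°
wrap1 = π − 2β = 166.0286°
wrap2 = π + 2β = 193.9714°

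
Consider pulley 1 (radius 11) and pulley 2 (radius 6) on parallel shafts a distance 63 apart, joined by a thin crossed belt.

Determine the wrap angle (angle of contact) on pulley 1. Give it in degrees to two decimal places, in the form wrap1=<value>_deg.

wrap1=211.31_deg

crossed belt: β = asin((r1+r2)/C) = asin(17/63) = 15.6548°
wrap1 = wrap2 = π + 2β = 211.3096°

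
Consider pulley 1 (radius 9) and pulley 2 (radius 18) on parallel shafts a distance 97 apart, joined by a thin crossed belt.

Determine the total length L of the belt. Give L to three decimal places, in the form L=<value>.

crossed belt: β = asin((r1+r2)/C) = asin(27/97) = 16.1618°
wrap1 = wrap2 = π + 2β = 212.3236°
tangent length = C·cosβ = 93.1665
L = (r1+r2)·wrap + 2·C·cosβ = 27·3.7057 + 2·93.1665 = 286.3882

L=286.388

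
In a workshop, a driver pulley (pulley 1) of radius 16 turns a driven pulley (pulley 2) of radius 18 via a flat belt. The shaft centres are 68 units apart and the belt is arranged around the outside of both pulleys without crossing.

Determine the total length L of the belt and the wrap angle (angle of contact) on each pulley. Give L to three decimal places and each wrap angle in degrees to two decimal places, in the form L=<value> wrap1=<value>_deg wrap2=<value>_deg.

open belt: β = asin((r2−r1)/C) = asin(2/68) = 1.6854°
wrap1 = π − 2β = 176.6292°
wrap2 = π + 2β = 183.3708°
tangent length = C·cosβ = 67.9706
L = r1·wrap1 + r2·wrap2 + 2·C·cosβ = 16·3.0828 + 18·3.2004 + 2·67.9706 = 242.8730

L=242.873 wrap1=176.63_deg wrap2=183.37_deg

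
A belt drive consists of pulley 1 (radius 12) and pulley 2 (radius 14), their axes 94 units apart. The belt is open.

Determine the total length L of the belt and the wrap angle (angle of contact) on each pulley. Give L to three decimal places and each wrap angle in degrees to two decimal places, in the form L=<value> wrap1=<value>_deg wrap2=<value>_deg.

L=269.724 wrap1=177.56_deg wrap2=182.44_deg

open belt: β = asin((r2−r1)/C) = asin(2/94) = 1.2192°
wrap1 = π − 2β = 177.5617°
wrap2 = π + 2β = 182.4383°
tangent length = C·cosβ = 93.9787
L = r1·wrap1 + r2·wrap2 + 2·C·cosβ = 12·3.0990 + 14·3.1841 + 2·93.9787 = 269.7240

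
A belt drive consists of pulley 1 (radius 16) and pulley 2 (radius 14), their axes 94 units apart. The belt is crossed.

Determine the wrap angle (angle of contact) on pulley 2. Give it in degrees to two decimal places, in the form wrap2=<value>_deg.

wrap2=217.22_deg

crossed belt: β = asin((r1+r2)/C) = asin(30/94) = 18.6115°
wrap1 = wrap2 = π + 2β = 217.2229°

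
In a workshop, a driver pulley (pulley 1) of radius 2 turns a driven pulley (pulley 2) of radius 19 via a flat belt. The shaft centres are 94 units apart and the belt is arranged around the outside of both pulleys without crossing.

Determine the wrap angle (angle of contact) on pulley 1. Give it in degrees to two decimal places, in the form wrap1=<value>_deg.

open belt: β = asin((r2−r1)/C) = asin(17/94) = 10.4193°
wrap1 = π − 2β = 159.1613°
wrap2 = π + 2β = 200.8387°

wrap1=159.16_deg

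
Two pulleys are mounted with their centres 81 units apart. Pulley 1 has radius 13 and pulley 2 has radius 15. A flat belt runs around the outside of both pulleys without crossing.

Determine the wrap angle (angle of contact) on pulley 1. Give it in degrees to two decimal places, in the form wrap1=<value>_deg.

wrap1=177.17_deg

open belt: β = asin((r2−r1)/C) = asin(2/81) = 1.4149°
wrap1 = π − 2β = 177.1703°
wrap2 = π + 2β = 182.8297°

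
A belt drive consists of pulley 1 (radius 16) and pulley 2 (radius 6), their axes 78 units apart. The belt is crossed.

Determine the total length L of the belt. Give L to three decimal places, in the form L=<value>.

crossed belt: β = asin((r1+r2)/C) = asin(22/78) = 16.3827°
wrap1 = wrap2 = π + 2β = 212.7653°
tangent length = C·cosβ = 74.8331
L = (r1+r2)·wrap + 2·C·cosβ = 22·3.7135 + 2·74.8331 = 231.3623

L=231.362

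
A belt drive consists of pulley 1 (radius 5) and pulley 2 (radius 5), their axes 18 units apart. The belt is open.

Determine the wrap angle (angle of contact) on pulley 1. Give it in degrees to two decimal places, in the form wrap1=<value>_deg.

open belt: β = asin((r2−r1)/C) = asin(0/18) = 0.0000°
wrap1 = π − 2β = 180.0000°
wrap2 = π + 2β = 180.0000°

wrap1=180.00_deg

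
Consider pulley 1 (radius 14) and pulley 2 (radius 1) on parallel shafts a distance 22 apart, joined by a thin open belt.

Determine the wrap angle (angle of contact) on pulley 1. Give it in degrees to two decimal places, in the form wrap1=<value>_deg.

open belt: β = asin((r2−r1)/C) = asin(-13/22) = -36.2215°
wrap1 = π − 2β = 252.4431°
wrap2 = π + 2β = 107.5569°

wrap1=252.44_deg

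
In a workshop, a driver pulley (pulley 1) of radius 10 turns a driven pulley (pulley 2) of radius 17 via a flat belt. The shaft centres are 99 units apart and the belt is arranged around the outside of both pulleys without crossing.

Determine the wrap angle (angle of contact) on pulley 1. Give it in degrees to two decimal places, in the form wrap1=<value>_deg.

wrap1=171.89_deg

open belt: β = asin((r2−r1)/C) = asin(7/99) = 4.0546°
wrap1 = π − 2β = 171.8908°
wrap2 = π + 2β = 188.1092°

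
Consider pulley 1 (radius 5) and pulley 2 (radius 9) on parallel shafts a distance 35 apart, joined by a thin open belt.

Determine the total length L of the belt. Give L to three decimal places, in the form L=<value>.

L=114.440

open belt: β = asin((r2−r1)/C) = asin(4/35) = 6.5624°
wrap1 = π − 2β = 166.8751°
wrap2 = π + 2β = 193.1249°
tangent length = C·cosβ = 34.7707
L = r1·wrap1 + r2·wrap2 + 2·C·cosβ = 5·2.9125 + 9·3.3707 + 2·34.7707 = 114.4399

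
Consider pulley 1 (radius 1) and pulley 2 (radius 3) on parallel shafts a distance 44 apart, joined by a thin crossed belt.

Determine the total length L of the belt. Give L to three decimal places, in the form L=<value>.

crossed belt: β = asin((r1+r2)/C) = asin(4/44) = 5.2159°
wrap1 = wrap2 = π + 2β = 190.4318°
tangent length = C·cosβ = 43.8178
L = (r1+r2)·wrap + 2·C·cosβ = 4·3.3237 + 2·43.8178 = 100.9303

L=100.930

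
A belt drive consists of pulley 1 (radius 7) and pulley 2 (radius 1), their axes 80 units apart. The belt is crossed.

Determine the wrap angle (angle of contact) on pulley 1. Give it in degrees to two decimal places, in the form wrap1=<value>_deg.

wrap1=191.48_deg

crossed belt: β = asin((r1+r2)/C) = asin(8/80) = 5.7392°
wrap1 = wrap2 = π + 2β = 191.4783°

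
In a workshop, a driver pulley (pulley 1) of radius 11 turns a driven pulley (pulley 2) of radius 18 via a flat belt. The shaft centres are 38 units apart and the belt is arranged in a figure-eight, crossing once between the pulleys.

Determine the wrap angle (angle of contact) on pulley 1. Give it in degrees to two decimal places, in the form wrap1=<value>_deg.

crossed belt: β = asin((r1+r2)/C) = asin(29/38) = 49.7434°
wrap1 = wrap2 = π + 2β = 279.4868°

wrap1=279.49_deg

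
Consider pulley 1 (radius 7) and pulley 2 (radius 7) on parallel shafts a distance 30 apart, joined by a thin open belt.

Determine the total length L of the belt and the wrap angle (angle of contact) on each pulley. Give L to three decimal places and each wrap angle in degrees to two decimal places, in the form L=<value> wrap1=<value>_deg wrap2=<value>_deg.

open belt: β = asin((r2−r1)/C) = asin(0/30) = 0.0000°
wrap1 = π − 2β = 180.0000°
wrap2 = π + 2β = 180.0000°
tangent length = C·cosβ = 30.0000
L = r1·wrap1 + r2·wrap2 + 2·C·cosβ = 7·3.1416 + 7·3.1416 + 2·30.0000 = 103.9823

L=103.982 wrap1=180.00_deg wrap2=180.00_deg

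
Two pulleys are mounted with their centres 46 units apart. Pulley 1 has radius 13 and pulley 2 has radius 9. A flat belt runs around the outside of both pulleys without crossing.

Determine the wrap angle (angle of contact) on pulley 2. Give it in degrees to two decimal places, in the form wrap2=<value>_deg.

wrap2=170.02_deg

open belt: β = asin((r2−r1)/C) = asin(-4/46) = -4.9885°
wrap1 = π − 2β = 189.9771°
wrap2 = π + 2β = 170.0229°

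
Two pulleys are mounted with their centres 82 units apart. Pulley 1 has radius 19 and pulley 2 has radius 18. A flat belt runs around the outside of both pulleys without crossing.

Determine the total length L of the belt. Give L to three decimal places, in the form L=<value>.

open belt: β = asin((r2−r1)/C) = asin(-1/82) = -0.6987°
wrap1 = π − 2β = 181.3975°
wrap2 = π + 2β = 178.6025°
tangent length = C·cosβ = 81.9939
L = r1·wrap1 + r2·wrap2 + 2·C·cosβ = 19·3.1660 + 18·3.1172 + 2·81.9939 = 280.2511

L=280.251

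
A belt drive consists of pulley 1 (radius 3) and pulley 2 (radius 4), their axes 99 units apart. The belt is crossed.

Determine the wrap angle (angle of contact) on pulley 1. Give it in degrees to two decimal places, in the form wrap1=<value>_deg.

crossed belt: β = asin((r1+r2)/C) = asin(7/99) = 4.0546°
wrap1 = wrap2 = π + 2β = 188.1092°

wrap1=188.11_deg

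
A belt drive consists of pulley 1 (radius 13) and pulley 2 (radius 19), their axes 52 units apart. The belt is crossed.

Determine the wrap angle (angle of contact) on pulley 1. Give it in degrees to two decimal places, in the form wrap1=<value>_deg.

crossed belt: β = asin((r1+r2)/C) = asin(32/52) = 37.9799°
wrap1 = wrap2 = π + 2β = 255.9597°

wrap1=255.96_deg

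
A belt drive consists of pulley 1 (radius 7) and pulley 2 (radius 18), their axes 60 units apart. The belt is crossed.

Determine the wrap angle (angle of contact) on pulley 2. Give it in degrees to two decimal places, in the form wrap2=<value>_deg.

wrap2=229.25_deg

crossed belt: β = asin((r1+r2)/C) = asin(25/60) = 24.6243°
wrap1 = wrap2 = π + 2β = 229.2486°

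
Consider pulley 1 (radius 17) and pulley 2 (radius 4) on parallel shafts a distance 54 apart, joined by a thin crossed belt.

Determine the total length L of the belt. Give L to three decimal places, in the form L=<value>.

L=182.248

crossed belt: β = asin((r1+r2)/C) = asin(21/54) = 22.8854°
wrap1 = wrap2 = π + 2β = 225.7708°
tangent length = C·cosβ = 49.7494
L = (r1+r2)·wrap + 2·C·cosβ = 21·3.9404 + 2·49.7494 = 182.2480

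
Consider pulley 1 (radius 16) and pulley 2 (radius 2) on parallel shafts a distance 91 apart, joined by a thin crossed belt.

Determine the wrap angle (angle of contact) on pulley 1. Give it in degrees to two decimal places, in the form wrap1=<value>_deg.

crossed belt: β = asin((r1+r2)/C) = asin(18/91) = 11.4085°
wrap1 = wrap2 = π + 2β = 202.8169°

wrap1=202.82_deg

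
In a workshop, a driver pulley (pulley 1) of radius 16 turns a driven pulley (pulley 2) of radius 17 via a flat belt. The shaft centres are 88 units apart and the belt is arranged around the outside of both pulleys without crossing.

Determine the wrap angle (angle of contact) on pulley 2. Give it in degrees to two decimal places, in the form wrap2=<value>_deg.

wrap2=181.30_deg

open belt: β = asin((r2−r1)/C) = asin(1/88) = 0.6511°
wrap1 = π − 2β = 178.6978°
wrap2 = π + 2β = 181.3022°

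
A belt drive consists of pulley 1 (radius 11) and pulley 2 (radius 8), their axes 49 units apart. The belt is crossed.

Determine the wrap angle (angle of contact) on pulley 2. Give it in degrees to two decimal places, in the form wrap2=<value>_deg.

crossed belt: β = asin((r1+r2)/C) = asin(19/49) = 22.8149°
wrap1 = wrap2 = π + 2β = 225.6298°

wrap2=225.63_deg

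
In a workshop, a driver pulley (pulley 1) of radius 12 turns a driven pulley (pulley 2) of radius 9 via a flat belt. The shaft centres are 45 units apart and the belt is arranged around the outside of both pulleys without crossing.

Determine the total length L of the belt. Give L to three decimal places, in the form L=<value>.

open belt: β = asin((r2−r1)/C) = asin(-3/45) = -3.8226°
wrap1 = π − 2β = 187.6451°
wrap2 = π + 2β = 172.3549°
tangent length = C·cosβ = 44.8999
L = r1·wrap1 + r2·wrap2 + 2·C·cosβ = 12·3.2750 + 9·3.0082 + 2·44.8999 = 156.1735

L=156.174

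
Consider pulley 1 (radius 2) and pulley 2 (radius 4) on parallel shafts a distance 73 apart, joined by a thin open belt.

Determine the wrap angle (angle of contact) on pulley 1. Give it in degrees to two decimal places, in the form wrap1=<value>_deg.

open belt: β = asin((r2−r1)/C) = asin(2/73) = 1.5699°
wrap1 = π − 2β = 176.8601°
wrap2 = π + 2β = 183.1399°

wrap1=176.86_deg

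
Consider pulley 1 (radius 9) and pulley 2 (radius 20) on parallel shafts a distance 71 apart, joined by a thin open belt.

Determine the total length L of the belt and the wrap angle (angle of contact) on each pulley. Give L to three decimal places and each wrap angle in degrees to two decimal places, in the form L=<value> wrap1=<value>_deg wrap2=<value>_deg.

L=234.814 wrap1=162.17_deg wrap2=197.83_deg

open belt: β = asin((r2−r1)/C) = asin(11/71) = 8.9127°
wrap1 = π − 2β = 162.1746°
wrap2 = π + 2β = 197.8254°
tangent length = C·cosβ = 70.1427
L = r1·wrap1 + r2·wrap2 + 2·C·cosβ = 9·2.8305 + 20·3.4527 + 2·70.1427 = 234.8138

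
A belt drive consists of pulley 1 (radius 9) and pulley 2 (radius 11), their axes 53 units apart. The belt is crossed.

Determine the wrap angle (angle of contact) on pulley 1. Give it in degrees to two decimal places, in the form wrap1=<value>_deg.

crossed belt: β = asin((r1+r2)/C) = asin(20/53) = 22.1702°
wrap1 = wrap2 = π + 2β = 224.3403°

wrap1=224.34_deg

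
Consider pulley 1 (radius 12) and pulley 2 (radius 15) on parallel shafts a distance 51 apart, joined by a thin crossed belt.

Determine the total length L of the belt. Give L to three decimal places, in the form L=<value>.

crossed belt: β = asin((r1+r2)/C) = asin(27/51) = 31.9657°
wrap1 = wrap2 = π + 2β = 243.9314°
tangent length = C·cosβ = 43.2666
L = (r1+r2)·wrap + 2·C·cosβ = 27·4.2574 + 2·43.2666 = 201.4832

L=201.483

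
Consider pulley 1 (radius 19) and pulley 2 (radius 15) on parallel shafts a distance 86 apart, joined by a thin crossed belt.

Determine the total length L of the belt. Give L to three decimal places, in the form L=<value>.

crossed belt: β = asin((r1+r2)/C) = asin(34/86) = 23.2877°
wrap1 = wrap2 = π + 2β = 226.5755°
tangent length = C·cosβ = 78.9937
L = (r1+r2)·wrap + 2·C·cosβ = 34·3.9545 + 2·78.9937 = 292.4399

L=292.440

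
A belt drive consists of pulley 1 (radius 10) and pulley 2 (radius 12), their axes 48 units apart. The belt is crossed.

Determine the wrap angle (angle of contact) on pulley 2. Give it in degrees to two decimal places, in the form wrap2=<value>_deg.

crossed belt: β = asin((r1+r2)/C) = asin(22/48) = 27.2796°
wrap1 = wrap2 = π + 2β = 234.5592°

wrap2=234.56_deg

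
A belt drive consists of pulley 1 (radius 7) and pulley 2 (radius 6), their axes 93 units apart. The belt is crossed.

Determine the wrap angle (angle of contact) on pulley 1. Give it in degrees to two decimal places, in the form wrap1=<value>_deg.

wrap1=196.07_deg

crossed belt: β = asin((r1+r2)/C) = asin(13/93) = 8.0354°
wrap1 = wrap2 = π + 2β = 196.0708°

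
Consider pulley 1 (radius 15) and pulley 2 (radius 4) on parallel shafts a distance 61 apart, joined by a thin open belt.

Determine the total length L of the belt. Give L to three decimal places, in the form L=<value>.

open belt: β = asin((r2−r1)/C) = asin(-11/61) = -10.3889°
wrap1 = π − 2β = 200.7777°
wrap2 = π + 2β = 159.2223°
tangent length = C·cosβ = 60.0000
L = r1·wrap1 + r2·wrap2 + 2·C·cosβ = 15·3.5042 + 4·2.7790 + 2·60.0000 = 183.6793

L=183.679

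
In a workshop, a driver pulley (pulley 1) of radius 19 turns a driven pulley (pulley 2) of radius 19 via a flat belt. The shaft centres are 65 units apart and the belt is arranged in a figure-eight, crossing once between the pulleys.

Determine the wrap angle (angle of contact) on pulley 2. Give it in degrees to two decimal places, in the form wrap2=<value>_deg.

wrap2=251.55_deg

crossed belt: β = asin((r1+r2)/C) = asin(38/65) = 35.7758°
wrap1 = wrap2 = π + 2β = 251.5516°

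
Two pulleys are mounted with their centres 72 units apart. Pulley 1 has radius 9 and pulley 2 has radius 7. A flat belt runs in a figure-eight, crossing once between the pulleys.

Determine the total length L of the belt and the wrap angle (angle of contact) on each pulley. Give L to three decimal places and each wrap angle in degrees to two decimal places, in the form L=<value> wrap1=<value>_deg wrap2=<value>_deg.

L=197.836 wrap1=205.68_deg wrap2=205.68_deg

crossed belt: β = asin((r1+r2)/C) = asin(16/72) = 12.8396°
wrap1 = wrap2 = π + 2β = 205.6792°
tangent length = C·cosβ = 70.1997
L = (r1+r2)·wrap + 2·C·cosβ = 16·3.5898 + 2·70.1997 = 197.8359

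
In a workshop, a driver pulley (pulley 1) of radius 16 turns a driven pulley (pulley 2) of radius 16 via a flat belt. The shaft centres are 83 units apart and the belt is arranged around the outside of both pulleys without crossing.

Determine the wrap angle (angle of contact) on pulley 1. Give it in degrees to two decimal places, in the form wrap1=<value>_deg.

open belt: β = asin((r2−r1)/C) = asin(0/83) = 0.0000°
wrap1 = π − 2β = 180.0000°
wrap2 = π + 2β = 180.0000°

wrap1=180.00_deg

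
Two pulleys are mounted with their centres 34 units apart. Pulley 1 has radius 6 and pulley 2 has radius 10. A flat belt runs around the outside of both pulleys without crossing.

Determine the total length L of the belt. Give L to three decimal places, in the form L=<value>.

open belt: β = asin((r2−r1)/C) = asin(4/34) = 6.7563°
wrap1 = π − 2β = 166.4873°
wrap2 = π + 2β = 193.5127°
tangent length = C·cosβ = 33.7639
L = r1·wrap1 + r2·wrap2 + 2·C·cosβ = 6·2.9058 + 10·3.3774 + 2·33.7639 = 118.7366

L=118.737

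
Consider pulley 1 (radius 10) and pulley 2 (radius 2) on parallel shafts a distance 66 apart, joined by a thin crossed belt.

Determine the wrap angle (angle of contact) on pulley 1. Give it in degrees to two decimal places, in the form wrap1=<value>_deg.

wrap1=200.95_deg

crossed belt: β = asin((r1+r2)/C) = asin(12/66) = 10.4757°
wrap1 = wrap2 = π + 2β = 200.9514°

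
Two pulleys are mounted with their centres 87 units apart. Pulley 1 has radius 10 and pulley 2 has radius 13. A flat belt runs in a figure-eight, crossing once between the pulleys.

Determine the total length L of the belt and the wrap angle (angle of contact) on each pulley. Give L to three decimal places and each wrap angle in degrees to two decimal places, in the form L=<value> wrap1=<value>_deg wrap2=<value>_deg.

crossed belt: β = asin((r1+r2)/C) = asin(23/87) = 15.3294°
wrap1 = wrap2 = π + 2β = 210.6588°
tangent length = C·cosβ = 83.9047
L = (r1+r2)·wrap + 2·C·cosβ = 23·3.6767 + 2·83.9047 = 252.3733

L=252.373 wrap1=210.66_deg wrap2=210.66_deg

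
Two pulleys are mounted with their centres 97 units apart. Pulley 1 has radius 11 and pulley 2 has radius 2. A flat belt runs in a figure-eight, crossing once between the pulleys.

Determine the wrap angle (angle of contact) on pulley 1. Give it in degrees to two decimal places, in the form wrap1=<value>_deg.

wrap1=195.40_deg

crossed belt: β = asin((r1+r2)/C) = asin(13/97) = 7.7020°
wrap1 = wrap2 = π + 2β = 195.4040°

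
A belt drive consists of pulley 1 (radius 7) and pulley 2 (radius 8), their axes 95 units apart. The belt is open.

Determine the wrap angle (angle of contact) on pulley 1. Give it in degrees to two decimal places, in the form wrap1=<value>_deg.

wrap1=178.79_deg

open belt: β = asin((r2−r1)/C) = asin(1/95) = 0.6031°
wrap1 = π − 2β = 178.7938°
wrap2 = π + 2β = 181.2062°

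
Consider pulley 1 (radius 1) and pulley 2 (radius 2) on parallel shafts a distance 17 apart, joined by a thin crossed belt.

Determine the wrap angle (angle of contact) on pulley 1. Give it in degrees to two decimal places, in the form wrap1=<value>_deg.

crossed belt: β = asin((r1+r2)/C) = asin(3/17) = 10.1642°
wrap1 = wrap2 = π + 2β = 200.3285°

wrap1=200.33_deg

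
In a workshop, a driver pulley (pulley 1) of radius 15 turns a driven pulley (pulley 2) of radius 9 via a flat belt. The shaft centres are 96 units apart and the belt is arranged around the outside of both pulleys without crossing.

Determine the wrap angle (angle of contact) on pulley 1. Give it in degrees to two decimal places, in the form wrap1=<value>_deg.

wrap1=187.17_deg

open belt: β = asin((r2−r1)/C) = asin(-6/96) = -3.5833°
wrap1 = π − 2β = 187.1666°
wrap2 = π + 2β = 172.8334°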